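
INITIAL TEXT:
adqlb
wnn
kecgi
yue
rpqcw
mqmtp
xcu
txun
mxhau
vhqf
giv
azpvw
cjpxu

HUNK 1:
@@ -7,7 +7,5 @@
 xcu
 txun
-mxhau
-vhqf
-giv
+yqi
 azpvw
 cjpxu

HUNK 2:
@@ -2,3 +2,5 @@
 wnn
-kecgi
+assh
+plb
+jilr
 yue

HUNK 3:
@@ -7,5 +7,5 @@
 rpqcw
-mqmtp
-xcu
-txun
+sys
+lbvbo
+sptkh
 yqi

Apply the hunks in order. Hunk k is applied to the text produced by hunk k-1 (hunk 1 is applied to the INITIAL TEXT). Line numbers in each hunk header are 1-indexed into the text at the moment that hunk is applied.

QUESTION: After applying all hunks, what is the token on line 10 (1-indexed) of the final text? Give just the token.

Answer: sptkh

Derivation:
Hunk 1: at line 7 remove [mxhau,vhqf,giv] add [yqi] -> 11 lines: adqlb wnn kecgi yue rpqcw mqmtp xcu txun yqi azpvw cjpxu
Hunk 2: at line 2 remove [kecgi] add [assh,plb,jilr] -> 13 lines: adqlb wnn assh plb jilr yue rpqcw mqmtp xcu txun yqi azpvw cjpxu
Hunk 3: at line 7 remove [mqmtp,xcu,txun] add [sys,lbvbo,sptkh] -> 13 lines: adqlb wnn assh plb jilr yue rpqcw sys lbvbo sptkh yqi azpvw cjpxu
Final line 10: sptkh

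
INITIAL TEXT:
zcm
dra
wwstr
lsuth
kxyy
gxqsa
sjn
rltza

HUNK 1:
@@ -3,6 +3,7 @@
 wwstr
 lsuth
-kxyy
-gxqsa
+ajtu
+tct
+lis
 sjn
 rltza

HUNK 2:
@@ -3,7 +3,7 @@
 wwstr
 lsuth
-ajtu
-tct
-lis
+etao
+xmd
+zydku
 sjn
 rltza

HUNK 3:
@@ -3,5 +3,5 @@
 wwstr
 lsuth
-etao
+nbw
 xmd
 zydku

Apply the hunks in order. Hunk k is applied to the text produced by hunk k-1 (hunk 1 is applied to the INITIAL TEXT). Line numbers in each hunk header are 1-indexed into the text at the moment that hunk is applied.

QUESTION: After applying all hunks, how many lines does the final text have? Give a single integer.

Hunk 1: at line 3 remove [kxyy,gxqsa] add [ajtu,tct,lis] -> 9 lines: zcm dra wwstr lsuth ajtu tct lis sjn rltza
Hunk 2: at line 3 remove [ajtu,tct,lis] add [etao,xmd,zydku] -> 9 lines: zcm dra wwstr lsuth etao xmd zydku sjn rltza
Hunk 3: at line 3 remove [etao] add [nbw] -> 9 lines: zcm dra wwstr lsuth nbw xmd zydku sjn rltza
Final line count: 9

Answer: 9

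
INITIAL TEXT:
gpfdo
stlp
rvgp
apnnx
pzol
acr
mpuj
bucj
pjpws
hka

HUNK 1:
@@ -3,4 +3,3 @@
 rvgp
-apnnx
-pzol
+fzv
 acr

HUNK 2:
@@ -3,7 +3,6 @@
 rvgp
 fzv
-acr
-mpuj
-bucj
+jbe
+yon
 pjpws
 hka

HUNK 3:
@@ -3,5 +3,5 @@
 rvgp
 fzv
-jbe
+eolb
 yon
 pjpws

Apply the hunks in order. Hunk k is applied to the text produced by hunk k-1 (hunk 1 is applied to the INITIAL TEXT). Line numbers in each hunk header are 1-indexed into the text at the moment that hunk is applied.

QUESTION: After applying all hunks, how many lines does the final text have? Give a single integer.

Hunk 1: at line 3 remove [apnnx,pzol] add [fzv] -> 9 lines: gpfdo stlp rvgp fzv acr mpuj bucj pjpws hka
Hunk 2: at line 3 remove [acr,mpuj,bucj] add [jbe,yon] -> 8 lines: gpfdo stlp rvgp fzv jbe yon pjpws hka
Hunk 3: at line 3 remove [jbe] add [eolb] -> 8 lines: gpfdo stlp rvgp fzv eolb yon pjpws hka
Final line count: 8

Answer: 8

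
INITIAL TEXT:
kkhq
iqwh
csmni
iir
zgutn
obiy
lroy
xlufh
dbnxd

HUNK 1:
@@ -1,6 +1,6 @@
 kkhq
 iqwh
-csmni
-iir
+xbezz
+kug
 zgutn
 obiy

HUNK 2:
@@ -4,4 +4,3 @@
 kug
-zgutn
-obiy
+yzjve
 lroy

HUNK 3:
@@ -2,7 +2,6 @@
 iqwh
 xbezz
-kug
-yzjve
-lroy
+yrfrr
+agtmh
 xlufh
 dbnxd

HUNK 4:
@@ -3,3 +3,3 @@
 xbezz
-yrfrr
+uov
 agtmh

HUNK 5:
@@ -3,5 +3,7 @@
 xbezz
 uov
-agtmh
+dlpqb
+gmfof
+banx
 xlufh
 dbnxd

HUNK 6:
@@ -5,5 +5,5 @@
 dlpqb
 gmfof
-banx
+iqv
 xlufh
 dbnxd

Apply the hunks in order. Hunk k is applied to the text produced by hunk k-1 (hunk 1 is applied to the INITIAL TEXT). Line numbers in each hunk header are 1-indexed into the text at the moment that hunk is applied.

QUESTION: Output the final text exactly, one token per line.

Hunk 1: at line 1 remove [csmni,iir] add [xbezz,kug] -> 9 lines: kkhq iqwh xbezz kug zgutn obiy lroy xlufh dbnxd
Hunk 2: at line 4 remove [zgutn,obiy] add [yzjve] -> 8 lines: kkhq iqwh xbezz kug yzjve lroy xlufh dbnxd
Hunk 3: at line 2 remove [kug,yzjve,lroy] add [yrfrr,agtmh] -> 7 lines: kkhq iqwh xbezz yrfrr agtmh xlufh dbnxd
Hunk 4: at line 3 remove [yrfrr] add [uov] -> 7 lines: kkhq iqwh xbezz uov agtmh xlufh dbnxd
Hunk 5: at line 3 remove [agtmh] add [dlpqb,gmfof,banx] -> 9 lines: kkhq iqwh xbezz uov dlpqb gmfof banx xlufh dbnxd
Hunk 6: at line 5 remove [banx] add [iqv] -> 9 lines: kkhq iqwh xbezz uov dlpqb gmfof iqv xlufh dbnxd

Answer: kkhq
iqwh
xbezz
uov
dlpqb
gmfof
iqv
xlufh
dbnxd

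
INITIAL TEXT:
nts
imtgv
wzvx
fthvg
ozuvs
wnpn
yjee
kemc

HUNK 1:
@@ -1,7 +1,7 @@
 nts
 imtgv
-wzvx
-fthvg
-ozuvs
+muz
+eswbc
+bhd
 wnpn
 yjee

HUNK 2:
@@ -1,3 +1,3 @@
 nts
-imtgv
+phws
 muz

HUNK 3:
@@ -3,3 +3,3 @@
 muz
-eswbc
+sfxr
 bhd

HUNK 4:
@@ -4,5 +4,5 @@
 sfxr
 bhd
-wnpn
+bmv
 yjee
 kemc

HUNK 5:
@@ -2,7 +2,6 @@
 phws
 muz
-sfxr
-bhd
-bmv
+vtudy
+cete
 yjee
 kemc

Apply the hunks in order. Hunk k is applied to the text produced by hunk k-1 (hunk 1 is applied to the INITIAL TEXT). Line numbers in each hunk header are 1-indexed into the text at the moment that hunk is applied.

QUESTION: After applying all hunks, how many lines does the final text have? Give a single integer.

Hunk 1: at line 1 remove [wzvx,fthvg,ozuvs] add [muz,eswbc,bhd] -> 8 lines: nts imtgv muz eswbc bhd wnpn yjee kemc
Hunk 2: at line 1 remove [imtgv] add [phws] -> 8 lines: nts phws muz eswbc bhd wnpn yjee kemc
Hunk 3: at line 3 remove [eswbc] add [sfxr] -> 8 lines: nts phws muz sfxr bhd wnpn yjee kemc
Hunk 4: at line 4 remove [wnpn] add [bmv] -> 8 lines: nts phws muz sfxr bhd bmv yjee kemc
Hunk 5: at line 2 remove [sfxr,bhd,bmv] add [vtudy,cete] -> 7 lines: nts phws muz vtudy cete yjee kemc
Final line count: 7

Answer: 7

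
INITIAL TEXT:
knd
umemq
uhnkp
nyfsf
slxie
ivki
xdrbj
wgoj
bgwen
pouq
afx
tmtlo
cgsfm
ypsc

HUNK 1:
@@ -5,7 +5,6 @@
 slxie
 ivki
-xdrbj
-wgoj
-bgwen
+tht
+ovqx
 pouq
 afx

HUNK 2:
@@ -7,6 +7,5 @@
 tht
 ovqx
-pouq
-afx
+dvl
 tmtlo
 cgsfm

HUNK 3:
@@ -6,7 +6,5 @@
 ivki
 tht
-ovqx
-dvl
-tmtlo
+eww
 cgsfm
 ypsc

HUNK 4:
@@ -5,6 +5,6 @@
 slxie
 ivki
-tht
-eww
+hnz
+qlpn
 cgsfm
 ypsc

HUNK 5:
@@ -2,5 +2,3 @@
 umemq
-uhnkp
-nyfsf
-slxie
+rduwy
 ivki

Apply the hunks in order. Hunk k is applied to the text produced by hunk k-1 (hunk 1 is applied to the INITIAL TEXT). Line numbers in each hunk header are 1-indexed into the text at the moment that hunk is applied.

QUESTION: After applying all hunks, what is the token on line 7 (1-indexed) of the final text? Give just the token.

Answer: cgsfm

Derivation:
Hunk 1: at line 5 remove [xdrbj,wgoj,bgwen] add [tht,ovqx] -> 13 lines: knd umemq uhnkp nyfsf slxie ivki tht ovqx pouq afx tmtlo cgsfm ypsc
Hunk 2: at line 7 remove [pouq,afx] add [dvl] -> 12 lines: knd umemq uhnkp nyfsf slxie ivki tht ovqx dvl tmtlo cgsfm ypsc
Hunk 3: at line 6 remove [ovqx,dvl,tmtlo] add [eww] -> 10 lines: knd umemq uhnkp nyfsf slxie ivki tht eww cgsfm ypsc
Hunk 4: at line 5 remove [tht,eww] add [hnz,qlpn] -> 10 lines: knd umemq uhnkp nyfsf slxie ivki hnz qlpn cgsfm ypsc
Hunk 5: at line 2 remove [uhnkp,nyfsf,slxie] add [rduwy] -> 8 lines: knd umemq rduwy ivki hnz qlpn cgsfm ypsc
Final line 7: cgsfm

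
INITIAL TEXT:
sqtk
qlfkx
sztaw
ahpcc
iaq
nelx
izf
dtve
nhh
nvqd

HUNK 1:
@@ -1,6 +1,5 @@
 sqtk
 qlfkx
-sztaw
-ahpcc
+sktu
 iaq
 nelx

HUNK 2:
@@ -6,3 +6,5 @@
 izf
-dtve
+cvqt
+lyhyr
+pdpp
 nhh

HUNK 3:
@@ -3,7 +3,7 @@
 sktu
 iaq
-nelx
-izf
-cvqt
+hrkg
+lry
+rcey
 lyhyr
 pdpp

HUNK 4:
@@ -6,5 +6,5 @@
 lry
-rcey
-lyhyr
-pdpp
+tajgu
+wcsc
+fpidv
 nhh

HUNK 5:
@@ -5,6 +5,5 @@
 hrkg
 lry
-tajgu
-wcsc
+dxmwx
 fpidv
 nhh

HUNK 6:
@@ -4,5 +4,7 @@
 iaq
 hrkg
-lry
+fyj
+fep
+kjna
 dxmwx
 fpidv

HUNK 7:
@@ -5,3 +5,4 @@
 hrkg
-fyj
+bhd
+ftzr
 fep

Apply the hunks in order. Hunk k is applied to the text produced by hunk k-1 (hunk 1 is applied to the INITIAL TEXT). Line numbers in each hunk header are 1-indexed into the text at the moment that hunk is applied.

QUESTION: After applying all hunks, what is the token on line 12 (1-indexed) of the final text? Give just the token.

Hunk 1: at line 1 remove [sztaw,ahpcc] add [sktu] -> 9 lines: sqtk qlfkx sktu iaq nelx izf dtve nhh nvqd
Hunk 2: at line 6 remove [dtve] add [cvqt,lyhyr,pdpp] -> 11 lines: sqtk qlfkx sktu iaq nelx izf cvqt lyhyr pdpp nhh nvqd
Hunk 3: at line 3 remove [nelx,izf,cvqt] add [hrkg,lry,rcey] -> 11 lines: sqtk qlfkx sktu iaq hrkg lry rcey lyhyr pdpp nhh nvqd
Hunk 4: at line 6 remove [rcey,lyhyr,pdpp] add [tajgu,wcsc,fpidv] -> 11 lines: sqtk qlfkx sktu iaq hrkg lry tajgu wcsc fpidv nhh nvqd
Hunk 5: at line 5 remove [tajgu,wcsc] add [dxmwx] -> 10 lines: sqtk qlfkx sktu iaq hrkg lry dxmwx fpidv nhh nvqd
Hunk 6: at line 4 remove [lry] add [fyj,fep,kjna] -> 12 lines: sqtk qlfkx sktu iaq hrkg fyj fep kjna dxmwx fpidv nhh nvqd
Hunk 7: at line 5 remove [fyj] add [bhd,ftzr] -> 13 lines: sqtk qlfkx sktu iaq hrkg bhd ftzr fep kjna dxmwx fpidv nhh nvqd
Final line 12: nhh

Answer: nhh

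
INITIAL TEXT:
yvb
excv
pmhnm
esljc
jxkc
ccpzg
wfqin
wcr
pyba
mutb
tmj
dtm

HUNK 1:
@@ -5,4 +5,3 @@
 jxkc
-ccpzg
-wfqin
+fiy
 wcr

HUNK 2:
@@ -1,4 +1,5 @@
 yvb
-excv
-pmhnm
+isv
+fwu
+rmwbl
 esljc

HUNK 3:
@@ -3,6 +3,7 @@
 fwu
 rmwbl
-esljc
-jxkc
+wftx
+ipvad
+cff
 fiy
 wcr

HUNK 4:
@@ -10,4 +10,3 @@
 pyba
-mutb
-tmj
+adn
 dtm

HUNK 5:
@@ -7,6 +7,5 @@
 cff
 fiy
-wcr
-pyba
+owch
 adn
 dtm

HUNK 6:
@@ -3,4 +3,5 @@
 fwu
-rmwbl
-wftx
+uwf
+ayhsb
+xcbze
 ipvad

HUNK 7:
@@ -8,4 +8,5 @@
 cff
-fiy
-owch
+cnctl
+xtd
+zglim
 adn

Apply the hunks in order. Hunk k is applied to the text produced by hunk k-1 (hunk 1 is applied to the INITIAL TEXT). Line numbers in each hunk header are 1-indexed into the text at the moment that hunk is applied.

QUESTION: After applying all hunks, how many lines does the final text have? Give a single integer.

Answer: 13

Derivation:
Hunk 1: at line 5 remove [ccpzg,wfqin] add [fiy] -> 11 lines: yvb excv pmhnm esljc jxkc fiy wcr pyba mutb tmj dtm
Hunk 2: at line 1 remove [excv,pmhnm] add [isv,fwu,rmwbl] -> 12 lines: yvb isv fwu rmwbl esljc jxkc fiy wcr pyba mutb tmj dtm
Hunk 3: at line 3 remove [esljc,jxkc] add [wftx,ipvad,cff] -> 13 lines: yvb isv fwu rmwbl wftx ipvad cff fiy wcr pyba mutb tmj dtm
Hunk 4: at line 10 remove [mutb,tmj] add [adn] -> 12 lines: yvb isv fwu rmwbl wftx ipvad cff fiy wcr pyba adn dtm
Hunk 5: at line 7 remove [wcr,pyba] add [owch] -> 11 lines: yvb isv fwu rmwbl wftx ipvad cff fiy owch adn dtm
Hunk 6: at line 3 remove [rmwbl,wftx] add [uwf,ayhsb,xcbze] -> 12 lines: yvb isv fwu uwf ayhsb xcbze ipvad cff fiy owch adn dtm
Hunk 7: at line 8 remove [fiy,owch] add [cnctl,xtd,zglim] -> 13 lines: yvb isv fwu uwf ayhsb xcbze ipvad cff cnctl xtd zglim adn dtm
Final line count: 13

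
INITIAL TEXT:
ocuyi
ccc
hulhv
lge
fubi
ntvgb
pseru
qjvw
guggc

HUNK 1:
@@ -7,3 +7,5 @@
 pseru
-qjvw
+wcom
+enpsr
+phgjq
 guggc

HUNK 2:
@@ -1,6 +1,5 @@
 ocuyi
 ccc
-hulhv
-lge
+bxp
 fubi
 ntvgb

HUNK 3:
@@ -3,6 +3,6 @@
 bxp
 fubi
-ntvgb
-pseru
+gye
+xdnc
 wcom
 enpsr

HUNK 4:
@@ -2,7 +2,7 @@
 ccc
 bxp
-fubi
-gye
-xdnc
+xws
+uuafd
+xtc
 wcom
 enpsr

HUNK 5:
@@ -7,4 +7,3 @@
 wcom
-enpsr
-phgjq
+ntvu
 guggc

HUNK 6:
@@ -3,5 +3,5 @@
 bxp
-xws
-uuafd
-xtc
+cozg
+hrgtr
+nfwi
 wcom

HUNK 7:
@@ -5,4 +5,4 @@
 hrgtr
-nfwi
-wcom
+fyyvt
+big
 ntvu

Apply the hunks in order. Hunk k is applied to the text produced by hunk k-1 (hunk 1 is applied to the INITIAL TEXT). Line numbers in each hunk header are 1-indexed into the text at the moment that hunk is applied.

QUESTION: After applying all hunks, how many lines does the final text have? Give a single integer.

Answer: 9

Derivation:
Hunk 1: at line 7 remove [qjvw] add [wcom,enpsr,phgjq] -> 11 lines: ocuyi ccc hulhv lge fubi ntvgb pseru wcom enpsr phgjq guggc
Hunk 2: at line 1 remove [hulhv,lge] add [bxp] -> 10 lines: ocuyi ccc bxp fubi ntvgb pseru wcom enpsr phgjq guggc
Hunk 3: at line 3 remove [ntvgb,pseru] add [gye,xdnc] -> 10 lines: ocuyi ccc bxp fubi gye xdnc wcom enpsr phgjq guggc
Hunk 4: at line 2 remove [fubi,gye,xdnc] add [xws,uuafd,xtc] -> 10 lines: ocuyi ccc bxp xws uuafd xtc wcom enpsr phgjq guggc
Hunk 5: at line 7 remove [enpsr,phgjq] add [ntvu] -> 9 lines: ocuyi ccc bxp xws uuafd xtc wcom ntvu guggc
Hunk 6: at line 3 remove [xws,uuafd,xtc] add [cozg,hrgtr,nfwi] -> 9 lines: ocuyi ccc bxp cozg hrgtr nfwi wcom ntvu guggc
Hunk 7: at line 5 remove [nfwi,wcom] add [fyyvt,big] -> 9 lines: ocuyi ccc bxp cozg hrgtr fyyvt big ntvu guggc
Final line count: 9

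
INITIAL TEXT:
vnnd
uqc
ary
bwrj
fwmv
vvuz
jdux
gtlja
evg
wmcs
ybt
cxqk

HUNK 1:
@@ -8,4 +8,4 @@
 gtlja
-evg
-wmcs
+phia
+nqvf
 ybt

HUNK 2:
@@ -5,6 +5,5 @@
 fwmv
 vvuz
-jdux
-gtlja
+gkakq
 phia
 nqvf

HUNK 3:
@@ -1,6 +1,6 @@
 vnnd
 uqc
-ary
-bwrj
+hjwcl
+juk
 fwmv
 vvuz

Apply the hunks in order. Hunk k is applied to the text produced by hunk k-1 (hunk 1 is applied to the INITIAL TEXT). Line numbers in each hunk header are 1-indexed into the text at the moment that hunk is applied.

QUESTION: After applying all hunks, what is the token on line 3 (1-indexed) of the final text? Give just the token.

Hunk 1: at line 8 remove [evg,wmcs] add [phia,nqvf] -> 12 lines: vnnd uqc ary bwrj fwmv vvuz jdux gtlja phia nqvf ybt cxqk
Hunk 2: at line 5 remove [jdux,gtlja] add [gkakq] -> 11 lines: vnnd uqc ary bwrj fwmv vvuz gkakq phia nqvf ybt cxqk
Hunk 3: at line 1 remove [ary,bwrj] add [hjwcl,juk] -> 11 lines: vnnd uqc hjwcl juk fwmv vvuz gkakq phia nqvf ybt cxqk
Final line 3: hjwcl

Answer: hjwcl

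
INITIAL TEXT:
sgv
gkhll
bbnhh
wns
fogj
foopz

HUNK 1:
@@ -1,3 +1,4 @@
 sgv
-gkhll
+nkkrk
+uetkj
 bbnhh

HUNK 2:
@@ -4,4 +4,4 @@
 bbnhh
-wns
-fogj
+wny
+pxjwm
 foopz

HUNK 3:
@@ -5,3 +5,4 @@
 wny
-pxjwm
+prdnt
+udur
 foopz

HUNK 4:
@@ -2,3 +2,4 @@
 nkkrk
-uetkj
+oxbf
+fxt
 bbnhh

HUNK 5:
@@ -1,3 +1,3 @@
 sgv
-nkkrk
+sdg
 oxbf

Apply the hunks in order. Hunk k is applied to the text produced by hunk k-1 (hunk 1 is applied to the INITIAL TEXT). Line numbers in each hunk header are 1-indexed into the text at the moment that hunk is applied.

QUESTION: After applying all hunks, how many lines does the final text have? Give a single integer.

Answer: 9

Derivation:
Hunk 1: at line 1 remove [gkhll] add [nkkrk,uetkj] -> 7 lines: sgv nkkrk uetkj bbnhh wns fogj foopz
Hunk 2: at line 4 remove [wns,fogj] add [wny,pxjwm] -> 7 lines: sgv nkkrk uetkj bbnhh wny pxjwm foopz
Hunk 3: at line 5 remove [pxjwm] add [prdnt,udur] -> 8 lines: sgv nkkrk uetkj bbnhh wny prdnt udur foopz
Hunk 4: at line 2 remove [uetkj] add [oxbf,fxt] -> 9 lines: sgv nkkrk oxbf fxt bbnhh wny prdnt udur foopz
Hunk 5: at line 1 remove [nkkrk] add [sdg] -> 9 lines: sgv sdg oxbf fxt bbnhh wny prdnt udur foopz
Final line count: 9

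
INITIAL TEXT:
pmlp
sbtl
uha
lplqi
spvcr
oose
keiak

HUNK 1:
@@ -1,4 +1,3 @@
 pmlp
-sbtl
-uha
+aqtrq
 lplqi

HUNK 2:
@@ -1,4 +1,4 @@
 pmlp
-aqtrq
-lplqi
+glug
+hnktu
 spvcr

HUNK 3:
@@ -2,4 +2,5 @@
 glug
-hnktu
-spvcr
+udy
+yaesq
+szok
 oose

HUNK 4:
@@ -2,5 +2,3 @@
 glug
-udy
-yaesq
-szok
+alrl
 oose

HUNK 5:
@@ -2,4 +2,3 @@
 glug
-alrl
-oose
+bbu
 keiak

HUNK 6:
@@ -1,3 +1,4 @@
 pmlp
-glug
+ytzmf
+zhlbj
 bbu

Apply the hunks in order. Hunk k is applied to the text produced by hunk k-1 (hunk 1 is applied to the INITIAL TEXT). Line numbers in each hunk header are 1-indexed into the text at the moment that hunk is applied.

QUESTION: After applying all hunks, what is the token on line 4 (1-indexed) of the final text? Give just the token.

Answer: bbu

Derivation:
Hunk 1: at line 1 remove [sbtl,uha] add [aqtrq] -> 6 lines: pmlp aqtrq lplqi spvcr oose keiak
Hunk 2: at line 1 remove [aqtrq,lplqi] add [glug,hnktu] -> 6 lines: pmlp glug hnktu spvcr oose keiak
Hunk 3: at line 2 remove [hnktu,spvcr] add [udy,yaesq,szok] -> 7 lines: pmlp glug udy yaesq szok oose keiak
Hunk 4: at line 2 remove [udy,yaesq,szok] add [alrl] -> 5 lines: pmlp glug alrl oose keiak
Hunk 5: at line 2 remove [alrl,oose] add [bbu] -> 4 lines: pmlp glug bbu keiak
Hunk 6: at line 1 remove [glug] add [ytzmf,zhlbj] -> 5 lines: pmlp ytzmf zhlbj bbu keiak
Final line 4: bbu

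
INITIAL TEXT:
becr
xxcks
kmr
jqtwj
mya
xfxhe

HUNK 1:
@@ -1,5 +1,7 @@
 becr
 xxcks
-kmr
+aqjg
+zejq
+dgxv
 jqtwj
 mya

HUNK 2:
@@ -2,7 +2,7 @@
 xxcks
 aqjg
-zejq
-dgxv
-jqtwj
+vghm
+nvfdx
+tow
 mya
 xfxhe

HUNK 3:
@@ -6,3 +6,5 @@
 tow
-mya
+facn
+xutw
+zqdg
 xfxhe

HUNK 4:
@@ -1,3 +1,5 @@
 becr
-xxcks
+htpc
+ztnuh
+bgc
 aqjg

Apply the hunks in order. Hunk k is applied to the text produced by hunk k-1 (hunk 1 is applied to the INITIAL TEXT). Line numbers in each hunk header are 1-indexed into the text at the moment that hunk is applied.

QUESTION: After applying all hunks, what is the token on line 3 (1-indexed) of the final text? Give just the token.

Hunk 1: at line 1 remove [kmr] add [aqjg,zejq,dgxv] -> 8 lines: becr xxcks aqjg zejq dgxv jqtwj mya xfxhe
Hunk 2: at line 2 remove [zejq,dgxv,jqtwj] add [vghm,nvfdx,tow] -> 8 lines: becr xxcks aqjg vghm nvfdx tow mya xfxhe
Hunk 3: at line 6 remove [mya] add [facn,xutw,zqdg] -> 10 lines: becr xxcks aqjg vghm nvfdx tow facn xutw zqdg xfxhe
Hunk 4: at line 1 remove [xxcks] add [htpc,ztnuh,bgc] -> 12 lines: becr htpc ztnuh bgc aqjg vghm nvfdx tow facn xutw zqdg xfxhe
Final line 3: ztnuh

Answer: ztnuh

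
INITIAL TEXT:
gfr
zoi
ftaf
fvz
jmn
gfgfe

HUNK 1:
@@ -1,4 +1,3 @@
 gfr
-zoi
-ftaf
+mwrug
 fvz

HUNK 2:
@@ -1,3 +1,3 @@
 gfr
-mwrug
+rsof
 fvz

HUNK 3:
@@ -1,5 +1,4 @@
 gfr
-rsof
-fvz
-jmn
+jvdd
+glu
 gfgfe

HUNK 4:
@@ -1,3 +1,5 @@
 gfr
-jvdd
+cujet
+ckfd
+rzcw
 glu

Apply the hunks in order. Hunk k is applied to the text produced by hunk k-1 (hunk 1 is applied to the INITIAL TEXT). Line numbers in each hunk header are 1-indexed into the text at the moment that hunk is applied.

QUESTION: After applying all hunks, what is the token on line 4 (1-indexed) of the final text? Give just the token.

Hunk 1: at line 1 remove [zoi,ftaf] add [mwrug] -> 5 lines: gfr mwrug fvz jmn gfgfe
Hunk 2: at line 1 remove [mwrug] add [rsof] -> 5 lines: gfr rsof fvz jmn gfgfe
Hunk 3: at line 1 remove [rsof,fvz,jmn] add [jvdd,glu] -> 4 lines: gfr jvdd glu gfgfe
Hunk 4: at line 1 remove [jvdd] add [cujet,ckfd,rzcw] -> 6 lines: gfr cujet ckfd rzcw glu gfgfe
Final line 4: rzcw

Answer: rzcw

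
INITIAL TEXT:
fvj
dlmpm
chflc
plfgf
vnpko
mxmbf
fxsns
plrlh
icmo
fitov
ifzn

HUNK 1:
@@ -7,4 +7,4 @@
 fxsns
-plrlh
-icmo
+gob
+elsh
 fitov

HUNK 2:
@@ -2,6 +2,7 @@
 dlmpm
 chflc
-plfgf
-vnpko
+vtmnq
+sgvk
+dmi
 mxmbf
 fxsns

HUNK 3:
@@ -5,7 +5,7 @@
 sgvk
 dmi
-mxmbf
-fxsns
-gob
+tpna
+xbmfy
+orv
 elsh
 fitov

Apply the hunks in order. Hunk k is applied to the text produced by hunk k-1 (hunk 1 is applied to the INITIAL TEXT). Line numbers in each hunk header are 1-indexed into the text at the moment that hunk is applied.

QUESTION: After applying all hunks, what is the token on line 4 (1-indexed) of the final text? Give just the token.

Answer: vtmnq

Derivation:
Hunk 1: at line 7 remove [plrlh,icmo] add [gob,elsh] -> 11 lines: fvj dlmpm chflc plfgf vnpko mxmbf fxsns gob elsh fitov ifzn
Hunk 2: at line 2 remove [plfgf,vnpko] add [vtmnq,sgvk,dmi] -> 12 lines: fvj dlmpm chflc vtmnq sgvk dmi mxmbf fxsns gob elsh fitov ifzn
Hunk 3: at line 5 remove [mxmbf,fxsns,gob] add [tpna,xbmfy,orv] -> 12 lines: fvj dlmpm chflc vtmnq sgvk dmi tpna xbmfy orv elsh fitov ifzn
Final line 4: vtmnq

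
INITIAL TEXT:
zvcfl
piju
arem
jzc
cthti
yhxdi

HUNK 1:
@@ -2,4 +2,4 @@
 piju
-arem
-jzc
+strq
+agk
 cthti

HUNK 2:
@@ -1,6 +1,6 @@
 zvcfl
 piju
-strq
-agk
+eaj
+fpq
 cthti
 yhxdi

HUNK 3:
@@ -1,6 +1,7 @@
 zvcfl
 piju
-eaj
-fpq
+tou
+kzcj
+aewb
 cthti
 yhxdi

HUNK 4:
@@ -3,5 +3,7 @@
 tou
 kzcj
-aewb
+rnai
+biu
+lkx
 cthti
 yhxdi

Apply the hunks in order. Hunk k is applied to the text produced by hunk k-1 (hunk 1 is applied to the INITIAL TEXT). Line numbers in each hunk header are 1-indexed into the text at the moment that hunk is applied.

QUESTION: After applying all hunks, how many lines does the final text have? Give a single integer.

Hunk 1: at line 2 remove [arem,jzc] add [strq,agk] -> 6 lines: zvcfl piju strq agk cthti yhxdi
Hunk 2: at line 1 remove [strq,agk] add [eaj,fpq] -> 6 lines: zvcfl piju eaj fpq cthti yhxdi
Hunk 3: at line 1 remove [eaj,fpq] add [tou,kzcj,aewb] -> 7 lines: zvcfl piju tou kzcj aewb cthti yhxdi
Hunk 4: at line 3 remove [aewb] add [rnai,biu,lkx] -> 9 lines: zvcfl piju tou kzcj rnai biu lkx cthti yhxdi
Final line count: 9

Answer: 9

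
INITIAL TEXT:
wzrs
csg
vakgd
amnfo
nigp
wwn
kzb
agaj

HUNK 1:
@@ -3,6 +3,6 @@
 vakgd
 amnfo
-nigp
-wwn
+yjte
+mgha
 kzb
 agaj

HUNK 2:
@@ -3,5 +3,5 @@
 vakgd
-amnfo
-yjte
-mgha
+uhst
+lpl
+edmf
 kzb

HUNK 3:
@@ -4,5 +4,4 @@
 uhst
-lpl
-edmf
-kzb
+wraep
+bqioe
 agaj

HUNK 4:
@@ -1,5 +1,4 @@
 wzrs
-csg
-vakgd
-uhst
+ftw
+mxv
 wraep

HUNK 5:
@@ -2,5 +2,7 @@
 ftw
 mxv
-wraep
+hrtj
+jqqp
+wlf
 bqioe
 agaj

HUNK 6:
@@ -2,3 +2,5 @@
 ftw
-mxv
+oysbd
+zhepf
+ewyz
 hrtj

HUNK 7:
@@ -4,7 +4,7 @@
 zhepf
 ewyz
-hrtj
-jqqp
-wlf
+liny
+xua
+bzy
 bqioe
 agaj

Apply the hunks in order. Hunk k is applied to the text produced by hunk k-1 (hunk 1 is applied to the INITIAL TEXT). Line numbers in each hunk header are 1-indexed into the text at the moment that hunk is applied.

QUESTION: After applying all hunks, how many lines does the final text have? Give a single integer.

Hunk 1: at line 3 remove [nigp,wwn] add [yjte,mgha] -> 8 lines: wzrs csg vakgd amnfo yjte mgha kzb agaj
Hunk 2: at line 3 remove [amnfo,yjte,mgha] add [uhst,lpl,edmf] -> 8 lines: wzrs csg vakgd uhst lpl edmf kzb agaj
Hunk 3: at line 4 remove [lpl,edmf,kzb] add [wraep,bqioe] -> 7 lines: wzrs csg vakgd uhst wraep bqioe agaj
Hunk 4: at line 1 remove [csg,vakgd,uhst] add [ftw,mxv] -> 6 lines: wzrs ftw mxv wraep bqioe agaj
Hunk 5: at line 2 remove [wraep] add [hrtj,jqqp,wlf] -> 8 lines: wzrs ftw mxv hrtj jqqp wlf bqioe agaj
Hunk 6: at line 2 remove [mxv] add [oysbd,zhepf,ewyz] -> 10 lines: wzrs ftw oysbd zhepf ewyz hrtj jqqp wlf bqioe agaj
Hunk 7: at line 4 remove [hrtj,jqqp,wlf] add [liny,xua,bzy] -> 10 lines: wzrs ftw oysbd zhepf ewyz liny xua bzy bqioe agaj
Final line count: 10

Answer: 10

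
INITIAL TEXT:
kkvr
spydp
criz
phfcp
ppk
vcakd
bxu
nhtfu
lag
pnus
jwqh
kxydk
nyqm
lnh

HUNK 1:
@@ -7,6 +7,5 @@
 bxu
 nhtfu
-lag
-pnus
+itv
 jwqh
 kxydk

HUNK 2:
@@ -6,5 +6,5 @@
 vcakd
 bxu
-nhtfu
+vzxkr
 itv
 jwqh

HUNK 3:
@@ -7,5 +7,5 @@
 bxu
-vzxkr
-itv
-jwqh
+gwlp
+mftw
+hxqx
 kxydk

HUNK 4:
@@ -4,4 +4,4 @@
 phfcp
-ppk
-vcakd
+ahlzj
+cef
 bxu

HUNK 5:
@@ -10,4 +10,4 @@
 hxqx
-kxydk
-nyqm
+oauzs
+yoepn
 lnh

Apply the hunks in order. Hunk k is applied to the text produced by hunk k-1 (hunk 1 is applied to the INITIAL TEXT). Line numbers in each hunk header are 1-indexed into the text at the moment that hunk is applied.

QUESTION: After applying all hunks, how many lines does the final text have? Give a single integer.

Answer: 13

Derivation:
Hunk 1: at line 7 remove [lag,pnus] add [itv] -> 13 lines: kkvr spydp criz phfcp ppk vcakd bxu nhtfu itv jwqh kxydk nyqm lnh
Hunk 2: at line 6 remove [nhtfu] add [vzxkr] -> 13 lines: kkvr spydp criz phfcp ppk vcakd bxu vzxkr itv jwqh kxydk nyqm lnh
Hunk 3: at line 7 remove [vzxkr,itv,jwqh] add [gwlp,mftw,hxqx] -> 13 lines: kkvr spydp criz phfcp ppk vcakd bxu gwlp mftw hxqx kxydk nyqm lnh
Hunk 4: at line 4 remove [ppk,vcakd] add [ahlzj,cef] -> 13 lines: kkvr spydp criz phfcp ahlzj cef bxu gwlp mftw hxqx kxydk nyqm lnh
Hunk 5: at line 10 remove [kxydk,nyqm] add [oauzs,yoepn] -> 13 lines: kkvr spydp criz phfcp ahlzj cef bxu gwlp mftw hxqx oauzs yoepn lnh
Final line count: 13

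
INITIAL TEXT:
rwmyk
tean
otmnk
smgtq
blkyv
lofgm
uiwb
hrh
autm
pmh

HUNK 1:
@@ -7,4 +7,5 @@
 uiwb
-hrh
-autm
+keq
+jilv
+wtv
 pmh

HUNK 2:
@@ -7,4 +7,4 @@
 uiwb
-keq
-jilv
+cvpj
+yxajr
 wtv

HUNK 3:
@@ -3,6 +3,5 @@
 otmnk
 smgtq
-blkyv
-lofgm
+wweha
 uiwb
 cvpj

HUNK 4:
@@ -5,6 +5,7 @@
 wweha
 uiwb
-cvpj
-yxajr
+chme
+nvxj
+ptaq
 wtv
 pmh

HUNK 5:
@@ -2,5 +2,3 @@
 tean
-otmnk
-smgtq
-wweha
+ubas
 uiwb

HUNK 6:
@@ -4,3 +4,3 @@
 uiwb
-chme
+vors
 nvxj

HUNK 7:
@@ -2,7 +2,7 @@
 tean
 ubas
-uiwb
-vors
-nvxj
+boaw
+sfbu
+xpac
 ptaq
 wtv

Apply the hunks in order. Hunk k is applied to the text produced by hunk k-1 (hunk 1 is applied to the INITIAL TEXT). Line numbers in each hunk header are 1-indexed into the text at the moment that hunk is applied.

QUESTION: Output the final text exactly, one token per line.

Answer: rwmyk
tean
ubas
boaw
sfbu
xpac
ptaq
wtv
pmh

Derivation:
Hunk 1: at line 7 remove [hrh,autm] add [keq,jilv,wtv] -> 11 lines: rwmyk tean otmnk smgtq blkyv lofgm uiwb keq jilv wtv pmh
Hunk 2: at line 7 remove [keq,jilv] add [cvpj,yxajr] -> 11 lines: rwmyk tean otmnk smgtq blkyv lofgm uiwb cvpj yxajr wtv pmh
Hunk 3: at line 3 remove [blkyv,lofgm] add [wweha] -> 10 lines: rwmyk tean otmnk smgtq wweha uiwb cvpj yxajr wtv pmh
Hunk 4: at line 5 remove [cvpj,yxajr] add [chme,nvxj,ptaq] -> 11 lines: rwmyk tean otmnk smgtq wweha uiwb chme nvxj ptaq wtv pmh
Hunk 5: at line 2 remove [otmnk,smgtq,wweha] add [ubas] -> 9 lines: rwmyk tean ubas uiwb chme nvxj ptaq wtv pmh
Hunk 6: at line 4 remove [chme] add [vors] -> 9 lines: rwmyk tean ubas uiwb vors nvxj ptaq wtv pmh
Hunk 7: at line 2 remove [uiwb,vors,nvxj] add [boaw,sfbu,xpac] -> 9 lines: rwmyk tean ubas boaw sfbu xpac ptaq wtv pmh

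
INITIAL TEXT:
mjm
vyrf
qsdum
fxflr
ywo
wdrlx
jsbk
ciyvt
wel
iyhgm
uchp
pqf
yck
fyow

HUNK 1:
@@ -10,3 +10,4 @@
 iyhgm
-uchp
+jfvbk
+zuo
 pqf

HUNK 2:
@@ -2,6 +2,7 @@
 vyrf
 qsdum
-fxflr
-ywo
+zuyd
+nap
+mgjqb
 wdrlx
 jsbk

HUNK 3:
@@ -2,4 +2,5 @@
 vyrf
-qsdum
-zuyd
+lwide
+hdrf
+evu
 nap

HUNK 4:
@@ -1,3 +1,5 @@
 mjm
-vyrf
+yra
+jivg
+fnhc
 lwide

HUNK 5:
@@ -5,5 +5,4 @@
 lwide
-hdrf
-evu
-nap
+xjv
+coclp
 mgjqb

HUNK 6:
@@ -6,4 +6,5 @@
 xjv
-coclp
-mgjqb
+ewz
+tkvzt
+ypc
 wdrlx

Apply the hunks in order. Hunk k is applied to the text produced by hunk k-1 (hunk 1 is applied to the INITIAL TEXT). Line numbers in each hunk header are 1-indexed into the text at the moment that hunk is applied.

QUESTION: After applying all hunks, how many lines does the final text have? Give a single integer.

Answer: 19

Derivation:
Hunk 1: at line 10 remove [uchp] add [jfvbk,zuo] -> 15 lines: mjm vyrf qsdum fxflr ywo wdrlx jsbk ciyvt wel iyhgm jfvbk zuo pqf yck fyow
Hunk 2: at line 2 remove [fxflr,ywo] add [zuyd,nap,mgjqb] -> 16 lines: mjm vyrf qsdum zuyd nap mgjqb wdrlx jsbk ciyvt wel iyhgm jfvbk zuo pqf yck fyow
Hunk 3: at line 2 remove [qsdum,zuyd] add [lwide,hdrf,evu] -> 17 lines: mjm vyrf lwide hdrf evu nap mgjqb wdrlx jsbk ciyvt wel iyhgm jfvbk zuo pqf yck fyow
Hunk 4: at line 1 remove [vyrf] add [yra,jivg,fnhc] -> 19 lines: mjm yra jivg fnhc lwide hdrf evu nap mgjqb wdrlx jsbk ciyvt wel iyhgm jfvbk zuo pqf yck fyow
Hunk 5: at line 5 remove [hdrf,evu,nap] add [xjv,coclp] -> 18 lines: mjm yra jivg fnhc lwide xjv coclp mgjqb wdrlx jsbk ciyvt wel iyhgm jfvbk zuo pqf yck fyow
Hunk 6: at line 6 remove [coclp,mgjqb] add [ewz,tkvzt,ypc] -> 19 lines: mjm yra jivg fnhc lwide xjv ewz tkvzt ypc wdrlx jsbk ciyvt wel iyhgm jfvbk zuo pqf yck fyow
Final line count: 19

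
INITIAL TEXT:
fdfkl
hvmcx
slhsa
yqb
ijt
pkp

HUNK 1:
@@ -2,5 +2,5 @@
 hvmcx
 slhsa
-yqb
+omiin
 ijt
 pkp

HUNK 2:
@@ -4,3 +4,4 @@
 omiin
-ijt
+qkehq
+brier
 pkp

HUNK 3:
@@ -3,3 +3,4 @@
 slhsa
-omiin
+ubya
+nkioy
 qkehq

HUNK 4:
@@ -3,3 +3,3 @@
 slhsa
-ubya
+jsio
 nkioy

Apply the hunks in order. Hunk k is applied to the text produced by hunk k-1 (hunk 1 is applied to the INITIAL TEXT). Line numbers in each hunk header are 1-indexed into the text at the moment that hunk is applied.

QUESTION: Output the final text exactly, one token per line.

Hunk 1: at line 2 remove [yqb] add [omiin] -> 6 lines: fdfkl hvmcx slhsa omiin ijt pkp
Hunk 2: at line 4 remove [ijt] add [qkehq,brier] -> 7 lines: fdfkl hvmcx slhsa omiin qkehq brier pkp
Hunk 3: at line 3 remove [omiin] add [ubya,nkioy] -> 8 lines: fdfkl hvmcx slhsa ubya nkioy qkehq brier pkp
Hunk 4: at line 3 remove [ubya] add [jsio] -> 8 lines: fdfkl hvmcx slhsa jsio nkioy qkehq brier pkp

Answer: fdfkl
hvmcx
slhsa
jsio
nkioy
qkehq
brier
pkp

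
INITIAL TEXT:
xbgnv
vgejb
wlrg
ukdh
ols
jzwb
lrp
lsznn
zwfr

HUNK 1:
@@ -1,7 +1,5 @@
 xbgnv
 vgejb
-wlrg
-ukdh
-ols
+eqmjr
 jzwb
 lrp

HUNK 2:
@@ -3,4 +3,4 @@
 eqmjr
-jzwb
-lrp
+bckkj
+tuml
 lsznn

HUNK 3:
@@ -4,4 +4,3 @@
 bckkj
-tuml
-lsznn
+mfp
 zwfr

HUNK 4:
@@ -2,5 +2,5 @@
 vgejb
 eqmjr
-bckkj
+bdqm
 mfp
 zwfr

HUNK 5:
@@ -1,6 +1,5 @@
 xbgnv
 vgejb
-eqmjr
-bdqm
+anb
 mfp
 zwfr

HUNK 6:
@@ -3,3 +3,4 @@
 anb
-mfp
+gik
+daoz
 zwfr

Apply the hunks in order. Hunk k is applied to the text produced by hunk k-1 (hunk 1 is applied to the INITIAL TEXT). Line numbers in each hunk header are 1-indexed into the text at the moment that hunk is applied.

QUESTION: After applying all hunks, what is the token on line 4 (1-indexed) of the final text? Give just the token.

Hunk 1: at line 1 remove [wlrg,ukdh,ols] add [eqmjr] -> 7 lines: xbgnv vgejb eqmjr jzwb lrp lsznn zwfr
Hunk 2: at line 3 remove [jzwb,lrp] add [bckkj,tuml] -> 7 lines: xbgnv vgejb eqmjr bckkj tuml lsznn zwfr
Hunk 3: at line 4 remove [tuml,lsznn] add [mfp] -> 6 lines: xbgnv vgejb eqmjr bckkj mfp zwfr
Hunk 4: at line 2 remove [bckkj] add [bdqm] -> 6 lines: xbgnv vgejb eqmjr bdqm mfp zwfr
Hunk 5: at line 1 remove [eqmjr,bdqm] add [anb] -> 5 lines: xbgnv vgejb anb mfp zwfr
Hunk 6: at line 3 remove [mfp] add [gik,daoz] -> 6 lines: xbgnv vgejb anb gik daoz zwfr
Final line 4: gik

Answer: gik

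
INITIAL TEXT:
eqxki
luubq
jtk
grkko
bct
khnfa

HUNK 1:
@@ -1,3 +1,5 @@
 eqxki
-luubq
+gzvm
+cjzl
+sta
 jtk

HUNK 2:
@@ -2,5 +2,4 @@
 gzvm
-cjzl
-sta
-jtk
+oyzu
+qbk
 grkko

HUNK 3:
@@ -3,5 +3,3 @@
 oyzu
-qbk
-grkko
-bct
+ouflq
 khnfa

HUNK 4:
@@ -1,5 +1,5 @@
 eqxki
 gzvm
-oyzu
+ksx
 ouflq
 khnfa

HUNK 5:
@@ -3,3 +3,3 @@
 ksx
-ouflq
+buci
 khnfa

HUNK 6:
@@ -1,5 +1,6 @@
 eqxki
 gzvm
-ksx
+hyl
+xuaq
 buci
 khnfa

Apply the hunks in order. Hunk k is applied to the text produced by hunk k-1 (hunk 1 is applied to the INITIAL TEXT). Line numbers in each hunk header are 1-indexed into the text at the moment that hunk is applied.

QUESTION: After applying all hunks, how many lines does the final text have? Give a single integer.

Hunk 1: at line 1 remove [luubq] add [gzvm,cjzl,sta] -> 8 lines: eqxki gzvm cjzl sta jtk grkko bct khnfa
Hunk 2: at line 2 remove [cjzl,sta,jtk] add [oyzu,qbk] -> 7 lines: eqxki gzvm oyzu qbk grkko bct khnfa
Hunk 3: at line 3 remove [qbk,grkko,bct] add [ouflq] -> 5 lines: eqxki gzvm oyzu ouflq khnfa
Hunk 4: at line 1 remove [oyzu] add [ksx] -> 5 lines: eqxki gzvm ksx ouflq khnfa
Hunk 5: at line 3 remove [ouflq] add [buci] -> 5 lines: eqxki gzvm ksx buci khnfa
Hunk 6: at line 1 remove [ksx] add [hyl,xuaq] -> 6 lines: eqxki gzvm hyl xuaq buci khnfa
Final line count: 6

Answer: 6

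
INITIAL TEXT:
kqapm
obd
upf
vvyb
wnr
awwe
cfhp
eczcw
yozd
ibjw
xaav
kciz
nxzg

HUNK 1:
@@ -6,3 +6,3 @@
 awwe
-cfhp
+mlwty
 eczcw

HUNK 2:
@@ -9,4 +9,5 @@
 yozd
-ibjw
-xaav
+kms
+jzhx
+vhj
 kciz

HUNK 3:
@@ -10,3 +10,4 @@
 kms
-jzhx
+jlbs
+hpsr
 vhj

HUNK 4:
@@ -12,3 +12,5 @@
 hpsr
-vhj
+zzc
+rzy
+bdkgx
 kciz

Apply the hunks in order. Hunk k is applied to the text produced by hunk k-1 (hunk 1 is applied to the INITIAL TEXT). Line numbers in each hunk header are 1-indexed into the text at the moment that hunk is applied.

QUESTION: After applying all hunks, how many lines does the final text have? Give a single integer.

Hunk 1: at line 6 remove [cfhp] add [mlwty] -> 13 lines: kqapm obd upf vvyb wnr awwe mlwty eczcw yozd ibjw xaav kciz nxzg
Hunk 2: at line 9 remove [ibjw,xaav] add [kms,jzhx,vhj] -> 14 lines: kqapm obd upf vvyb wnr awwe mlwty eczcw yozd kms jzhx vhj kciz nxzg
Hunk 3: at line 10 remove [jzhx] add [jlbs,hpsr] -> 15 lines: kqapm obd upf vvyb wnr awwe mlwty eczcw yozd kms jlbs hpsr vhj kciz nxzg
Hunk 4: at line 12 remove [vhj] add [zzc,rzy,bdkgx] -> 17 lines: kqapm obd upf vvyb wnr awwe mlwty eczcw yozd kms jlbs hpsr zzc rzy bdkgx kciz nxzg
Final line count: 17

Answer: 17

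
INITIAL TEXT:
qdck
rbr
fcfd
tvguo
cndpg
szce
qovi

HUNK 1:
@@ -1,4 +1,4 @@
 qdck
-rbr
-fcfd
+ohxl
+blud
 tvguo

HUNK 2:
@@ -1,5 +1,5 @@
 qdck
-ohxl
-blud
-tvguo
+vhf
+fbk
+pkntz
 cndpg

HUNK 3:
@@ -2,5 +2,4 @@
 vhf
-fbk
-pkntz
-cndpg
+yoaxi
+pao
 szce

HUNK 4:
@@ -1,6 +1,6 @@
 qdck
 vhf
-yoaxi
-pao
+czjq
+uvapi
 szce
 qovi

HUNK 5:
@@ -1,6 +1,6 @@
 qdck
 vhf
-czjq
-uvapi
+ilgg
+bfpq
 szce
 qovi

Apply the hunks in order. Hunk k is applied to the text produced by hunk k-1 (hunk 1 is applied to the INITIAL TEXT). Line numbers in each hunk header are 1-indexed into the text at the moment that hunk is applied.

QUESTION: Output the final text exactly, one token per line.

Hunk 1: at line 1 remove [rbr,fcfd] add [ohxl,blud] -> 7 lines: qdck ohxl blud tvguo cndpg szce qovi
Hunk 2: at line 1 remove [ohxl,blud,tvguo] add [vhf,fbk,pkntz] -> 7 lines: qdck vhf fbk pkntz cndpg szce qovi
Hunk 3: at line 2 remove [fbk,pkntz,cndpg] add [yoaxi,pao] -> 6 lines: qdck vhf yoaxi pao szce qovi
Hunk 4: at line 1 remove [yoaxi,pao] add [czjq,uvapi] -> 6 lines: qdck vhf czjq uvapi szce qovi
Hunk 5: at line 1 remove [czjq,uvapi] add [ilgg,bfpq] -> 6 lines: qdck vhf ilgg bfpq szce qovi

Answer: qdck
vhf
ilgg
bfpq
szce
qovi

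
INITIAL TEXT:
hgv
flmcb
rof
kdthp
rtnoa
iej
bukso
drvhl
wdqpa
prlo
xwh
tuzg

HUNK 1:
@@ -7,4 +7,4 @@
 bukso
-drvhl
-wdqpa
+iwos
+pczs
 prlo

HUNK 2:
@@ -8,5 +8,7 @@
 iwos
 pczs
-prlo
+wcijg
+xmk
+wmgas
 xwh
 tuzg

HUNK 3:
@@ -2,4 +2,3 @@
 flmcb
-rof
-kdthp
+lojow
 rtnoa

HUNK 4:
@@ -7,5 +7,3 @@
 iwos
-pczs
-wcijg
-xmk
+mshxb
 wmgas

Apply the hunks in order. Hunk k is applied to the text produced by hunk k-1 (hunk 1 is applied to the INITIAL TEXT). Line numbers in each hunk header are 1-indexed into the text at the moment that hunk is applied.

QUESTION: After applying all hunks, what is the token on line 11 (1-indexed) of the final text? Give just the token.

Hunk 1: at line 7 remove [drvhl,wdqpa] add [iwos,pczs] -> 12 lines: hgv flmcb rof kdthp rtnoa iej bukso iwos pczs prlo xwh tuzg
Hunk 2: at line 8 remove [prlo] add [wcijg,xmk,wmgas] -> 14 lines: hgv flmcb rof kdthp rtnoa iej bukso iwos pczs wcijg xmk wmgas xwh tuzg
Hunk 3: at line 2 remove [rof,kdthp] add [lojow] -> 13 lines: hgv flmcb lojow rtnoa iej bukso iwos pczs wcijg xmk wmgas xwh tuzg
Hunk 4: at line 7 remove [pczs,wcijg,xmk] add [mshxb] -> 11 lines: hgv flmcb lojow rtnoa iej bukso iwos mshxb wmgas xwh tuzg
Final line 11: tuzg

Answer: tuzg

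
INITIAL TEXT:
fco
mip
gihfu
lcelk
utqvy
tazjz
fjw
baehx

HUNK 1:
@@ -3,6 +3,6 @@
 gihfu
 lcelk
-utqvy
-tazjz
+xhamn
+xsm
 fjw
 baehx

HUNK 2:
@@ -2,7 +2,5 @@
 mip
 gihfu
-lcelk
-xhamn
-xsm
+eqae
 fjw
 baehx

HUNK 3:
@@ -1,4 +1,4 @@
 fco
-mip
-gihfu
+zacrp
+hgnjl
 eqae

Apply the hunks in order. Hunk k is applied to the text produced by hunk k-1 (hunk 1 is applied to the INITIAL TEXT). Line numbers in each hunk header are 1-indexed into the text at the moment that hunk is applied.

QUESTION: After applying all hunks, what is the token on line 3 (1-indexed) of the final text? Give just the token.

Hunk 1: at line 3 remove [utqvy,tazjz] add [xhamn,xsm] -> 8 lines: fco mip gihfu lcelk xhamn xsm fjw baehx
Hunk 2: at line 2 remove [lcelk,xhamn,xsm] add [eqae] -> 6 lines: fco mip gihfu eqae fjw baehx
Hunk 3: at line 1 remove [mip,gihfu] add [zacrp,hgnjl] -> 6 lines: fco zacrp hgnjl eqae fjw baehx
Final line 3: hgnjl

Answer: hgnjl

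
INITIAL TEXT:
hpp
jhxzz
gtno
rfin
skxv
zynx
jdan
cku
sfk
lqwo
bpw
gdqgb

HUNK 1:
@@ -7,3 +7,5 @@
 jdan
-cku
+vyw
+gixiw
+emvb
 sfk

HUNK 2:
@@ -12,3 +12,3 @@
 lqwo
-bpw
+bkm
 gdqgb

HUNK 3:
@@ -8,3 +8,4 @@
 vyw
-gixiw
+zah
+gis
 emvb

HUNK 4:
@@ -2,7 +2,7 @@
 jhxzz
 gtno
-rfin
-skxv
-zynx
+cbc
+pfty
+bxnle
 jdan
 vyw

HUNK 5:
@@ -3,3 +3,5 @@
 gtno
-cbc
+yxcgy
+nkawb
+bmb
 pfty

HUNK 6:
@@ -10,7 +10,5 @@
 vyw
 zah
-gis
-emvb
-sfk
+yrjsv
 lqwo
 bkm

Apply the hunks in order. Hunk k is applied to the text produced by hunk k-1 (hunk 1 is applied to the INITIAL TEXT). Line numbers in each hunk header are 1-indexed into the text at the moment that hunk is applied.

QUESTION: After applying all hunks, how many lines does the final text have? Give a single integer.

Hunk 1: at line 7 remove [cku] add [vyw,gixiw,emvb] -> 14 lines: hpp jhxzz gtno rfin skxv zynx jdan vyw gixiw emvb sfk lqwo bpw gdqgb
Hunk 2: at line 12 remove [bpw] add [bkm] -> 14 lines: hpp jhxzz gtno rfin skxv zynx jdan vyw gixiw emvb sfk lqwo bkm gdqgb
Hunk 3: at line 8 remove [gixiw] add [zah,gis] -> 15 lines: hpp jhxzz gtno rfin skxv zynx jdan vyw zah gis emvb sfk lqwo bkm gdqgb
Hunk 4: at line 2 remove [rfin,skxv,zynx] add [cbc,pfty,bxnle] -> 15 lines: hpp jhxzz gtno cbc pfty bxnle jdan vyw zah gis emvb sfk lqwo bkm gdqgb
Hunk 5: at line 3 remove [cbc] add [yxcgy,nkawb,bmb] -> 17 lines: hpp jhxzz gtno yxcgy nkawb bmb pfty bxnle jdan vyw zah gis emvb sfk lqwo bkm gdqgb
Hunk 6: at line 10 remove [gis,emvb,sfk] add [yrjsv] -> 15 lines: hpp jhxzz gtno yxcgy nkawb bmb pfty bxnle jdan vyw zah yrjsv lqwo bkm gdqgb
Final line count: 15

Answer: 15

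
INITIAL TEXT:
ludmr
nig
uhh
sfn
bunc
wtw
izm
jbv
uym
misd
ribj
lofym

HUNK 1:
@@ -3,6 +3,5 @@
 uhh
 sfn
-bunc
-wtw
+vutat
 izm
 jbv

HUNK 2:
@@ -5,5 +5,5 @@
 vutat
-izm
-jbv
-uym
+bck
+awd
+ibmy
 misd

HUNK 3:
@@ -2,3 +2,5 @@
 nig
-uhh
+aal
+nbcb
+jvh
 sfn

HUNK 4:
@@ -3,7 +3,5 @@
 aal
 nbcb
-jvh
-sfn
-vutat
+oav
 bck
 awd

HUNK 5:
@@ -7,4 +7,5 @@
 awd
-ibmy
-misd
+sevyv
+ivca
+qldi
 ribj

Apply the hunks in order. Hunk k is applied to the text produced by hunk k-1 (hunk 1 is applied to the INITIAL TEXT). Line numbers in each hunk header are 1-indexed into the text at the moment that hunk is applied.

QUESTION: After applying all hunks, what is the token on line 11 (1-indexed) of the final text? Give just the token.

Hunk 1: at line 3 remove [bunc,wtw] add [vutat] -> 11 lines: ludmr nig uhh sfn vutat izm jbv uym misd ribj lofym
Hunk 2: at line 5 remove [izm,jbv,uym] add [bck,awd,ibmy] -> 11 lines: ludmr nig uhh sfn vutat bck awd ibmy misd ribj lofym
Hunk 3: at line 2 remove [uhh] add [aal,nbcb,jvh] -> 13 lines: ludmr nig aal nbcb jvh sfn vutat bck awd ibmy misd ribj lofym
Hunk 4: at line 3 remove [jvh,sfn,vutat] add [oav] -> 11 lines: ludmr nig aal nbcb oav bck awd ibmy misd ribj lofym
Hunk 5: at line 7 remove [ibmy,misd] add [sevyv,ivca,qldi] -> 12 lines: ludmr nig aal nbcb oav bck awd sevyv ivca qldi ribj lofym
Final line 11: ribj

Answer: ribj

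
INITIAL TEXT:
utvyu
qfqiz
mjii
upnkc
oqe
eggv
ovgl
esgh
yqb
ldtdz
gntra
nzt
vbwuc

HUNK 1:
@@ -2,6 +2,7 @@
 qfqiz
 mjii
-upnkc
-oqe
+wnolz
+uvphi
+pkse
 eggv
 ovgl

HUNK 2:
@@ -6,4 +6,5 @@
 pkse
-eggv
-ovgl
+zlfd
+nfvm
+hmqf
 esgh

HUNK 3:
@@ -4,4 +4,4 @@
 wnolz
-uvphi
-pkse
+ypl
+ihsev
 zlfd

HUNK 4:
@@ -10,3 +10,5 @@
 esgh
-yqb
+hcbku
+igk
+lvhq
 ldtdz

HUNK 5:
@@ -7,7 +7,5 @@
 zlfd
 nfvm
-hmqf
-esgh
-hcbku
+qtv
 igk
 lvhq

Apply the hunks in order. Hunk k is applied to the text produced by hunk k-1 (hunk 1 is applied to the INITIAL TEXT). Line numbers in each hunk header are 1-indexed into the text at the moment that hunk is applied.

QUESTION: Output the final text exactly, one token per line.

Answer: utvyu
qfqiz
mjii
wnolz
ypl
ihsev
zlfd
nfvm
qtv
igk
lvhq
ldtdz
gntra
nzt
vbwuc

Derivation:
Hunk 1: at line 2 remove [upnkc,oqe] add [wnolz,uvphi,pkse] -> 14 lines: utvyu qfqiz mjii wnolz uvphi pkse eggv ovgl esgh yqb ldtdz gntra nzt vbwuc
Hunk 2: at line 6 remove [eggv,ovgl] add [zlfd,nfvm,hmqf] -> 15 lines: utvyu qfqiz mjii wnolz uvphi pkse zlfd nfvm hmqf esgh yqb ldtdz gntra nzt vbwuc
Hunk 3: at line 4 remove [uvphi,pkse] add [ypl,ihsev] -> 15 lines: utvyu qfqiz mjii wnolz ypl ihsev zlfd nfvm hmqf esgh yqb ldtdz gntra nzt vbwuc
Hunk 4: at line 10 remove [yqb] add [hcbku,igk,lvhq] -> 17 lines: utvyu qfqiz mjii wnolz ypl ihsev zlfd nfvm hmqf esgh hcbku igk lvhq ldtdz gntra nzt vbwuc
Hunk 5: at line 7 remove [hmqf,esgh,hcbku] add [qtv] -> 15 lines: utvyu qfqiz mjii wnolz ypl ihsev zlfd nfvm qtv igk lvhq ldtdz gntra nzt vbwuc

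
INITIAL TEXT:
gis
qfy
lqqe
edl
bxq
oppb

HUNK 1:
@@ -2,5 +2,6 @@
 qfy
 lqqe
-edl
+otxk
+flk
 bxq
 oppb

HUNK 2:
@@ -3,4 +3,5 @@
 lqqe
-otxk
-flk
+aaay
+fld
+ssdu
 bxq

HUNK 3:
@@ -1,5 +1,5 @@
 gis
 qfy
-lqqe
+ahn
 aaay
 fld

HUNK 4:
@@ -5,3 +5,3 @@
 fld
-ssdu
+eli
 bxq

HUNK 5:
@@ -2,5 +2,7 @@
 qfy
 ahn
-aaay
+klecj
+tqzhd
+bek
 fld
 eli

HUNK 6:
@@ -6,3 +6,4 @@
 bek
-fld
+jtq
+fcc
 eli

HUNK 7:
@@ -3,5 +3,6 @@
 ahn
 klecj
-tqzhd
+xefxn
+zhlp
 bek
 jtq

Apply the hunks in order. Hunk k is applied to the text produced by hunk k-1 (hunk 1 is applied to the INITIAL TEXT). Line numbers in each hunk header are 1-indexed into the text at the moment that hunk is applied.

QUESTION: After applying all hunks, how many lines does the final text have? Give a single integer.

Hunk 1: at line 2 remove [edl] add [otxk,flk] -> 7 lines: gis qfy lqqe otxk flk bxq oppb
Hunk 2: at line 3 remove [otxk,flk] add [aaay,fld,ssdu] -> 8 lines: gis qfy lqqe aaay fld ssdu bxq oppb
Hunk 3: at line 1 remove [lqqe] add [ahn] -> 8 lines: gis qfy ahn aaay fld ssdu bxq oppb
Hunk 4: at line 5 remove [ssdu] add [eli] -> 8 lines: gis qfy ahn aaay fld eli bxq oppb
Hunk 5: at line 2 remove [aaay] add [klecj,tqzhd,bek] -> 10 lines: gis qfy ahn klecj tqzhd bek fld eli bxq oppb
Hunk 6: at line 6 remove [fld] add [jtq,fcc] -> 11 lines: gis qfy ahn klecj tqzhd bek jtq fcc eli bxq oppb
Hunk 7: at line 3 remove [tqzhd] add [xefxn,zhlp] -> 12 lines: gis qfy ahn klecj xefxn zhlp bek jtq fcc eli bxq oppb
Final line count: 12

Answer: 12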